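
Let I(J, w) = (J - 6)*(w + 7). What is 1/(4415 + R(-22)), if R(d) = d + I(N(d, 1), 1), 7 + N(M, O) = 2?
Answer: 1/4305 ≈ 0.00023229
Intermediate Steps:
N(M, O) = -5 (N(M, O) = -7 + 2 = -5)
I(J, w) = (-6 + J)*(7 + w)
R(d) = -88 + d (R(d) = d + (-42 - 6*1 + 7*(-5) - 5*1) = d + (-42 - 6 - 35 - 5) = d - 88 = -88 + d)
1/(4415 + R(-22)) = 1/(4415 + (-88 - 22)) = 1/(4415 - 110) = 1/4305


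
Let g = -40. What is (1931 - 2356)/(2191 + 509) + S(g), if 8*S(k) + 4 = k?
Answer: -611/108 ≈ -5.6574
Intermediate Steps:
S(k) = -1/2 + k/8
(1931 - 2356)/(2191 + 509) + S(g) = (1931 - 2356)/(2191 + 509) + (-1/2 + (1/8)*(-40)) = -425/2700 + (-1/2 - 5) = -425*1/2700 - 11/2 = -17/108 - 11/2 = -611/108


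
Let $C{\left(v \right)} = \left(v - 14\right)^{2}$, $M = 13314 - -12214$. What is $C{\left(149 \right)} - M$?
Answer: $-7303$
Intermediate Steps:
$M = 25528$ ($M = 13314 + 12214 = 25528$)
$C{\left(v \right)} = \left(-14 + v\right)^{2}$
$C{\left(149 \right)} - M = \left(-14 + 149\right)^{2} - 25528 = 135^{2} - 25528 = 18225 - 25528 = -7303$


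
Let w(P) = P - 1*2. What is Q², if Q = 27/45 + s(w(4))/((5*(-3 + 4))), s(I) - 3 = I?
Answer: 64/25 ≈ 2.5600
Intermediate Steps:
w(P) = -2 + P (w(P) = P - 2 = -2 + P)
s(I) = 3 + I
Q = 8/5 (Q = 27/45 + (3 + (-2 + 4))/((5*(-3 + 4))) = 27*(1/45) + (3 + 2)/((5*1)) = ⅗ + 5/5 = ⅗ + 5*(⅕) = ⅗ + 1 = 8/5 ≈ 1.6000)
Q² = (8/5)² = 64/25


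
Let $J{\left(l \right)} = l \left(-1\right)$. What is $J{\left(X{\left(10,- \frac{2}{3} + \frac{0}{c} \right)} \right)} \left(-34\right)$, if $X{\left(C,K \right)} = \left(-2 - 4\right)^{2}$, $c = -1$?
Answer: $1224$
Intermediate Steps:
$X{\left(C,K \right)} = 36$ ($X{\left(C,K \right)} = \left(-6\right)^{2} = 36$)
$J{\left(l \right)} = - l$
$J{\left(X{\left(10,- \frac{2}{3} + \frac{0}{c} \right)} \right)} \left(-34\right) = \left(-1\right) 36 \left(-34\right) = \left(-36\right) \left(-34\right) = 1224$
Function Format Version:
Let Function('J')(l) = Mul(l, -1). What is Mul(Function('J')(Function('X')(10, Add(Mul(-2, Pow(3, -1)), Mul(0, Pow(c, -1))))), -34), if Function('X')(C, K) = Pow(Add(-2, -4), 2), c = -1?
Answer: 1224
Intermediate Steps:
Function('X')(C, K) = 36 (Function('X')(C, K) = Pow(-6, 2) = 36)
Function('J')(l) = Mul(-1, l)
Mul(Function('J')(Function('X')(10, Add(Mul(-2, Pow(3, -1)), Mul(0, Pow(c, -1))))), -34) = Mul(Mul(-1, 36), -34) = Mul(-36, -34) = 1224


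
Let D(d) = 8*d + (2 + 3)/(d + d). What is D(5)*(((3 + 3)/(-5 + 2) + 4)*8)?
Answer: 648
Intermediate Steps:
D(d) = 8*d + 5/(2*d) (D(d) = 8*d + 5/((2*d)) = 8*d + 5*(1/(2*d)) = 8*d + 5/(2*d))
D(5)*(((3 + 3)/(-5 + 2) + 4)*8) = (8*5 + (5/2)/5)*(((3 + 3)/(-5 + 2) + 4)*8) = (40 + (5/2)*(⅕))*((6/(-3) + 4)*8) = (40 + ½)*((6*(-⅓) + 4)*8) = 81*((-2 + 4)*8)/2 = 81*(2*8)/2 = (81/2)*16 = 648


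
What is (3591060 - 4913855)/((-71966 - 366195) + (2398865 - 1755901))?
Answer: -1322795/204803 ≈ -6.4589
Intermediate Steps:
(3591060 - 4913855)/((-71966 - 366195) + (2398865 - 1755901)) = -1322795/(-438161 + 642964) = -1322795/204803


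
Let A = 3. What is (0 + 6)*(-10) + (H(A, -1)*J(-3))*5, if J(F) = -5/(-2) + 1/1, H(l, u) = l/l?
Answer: -85/2 ≈ -42.500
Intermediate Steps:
H(l, u) = 1
J(F) = 7/2 (J(F) = -5*(-1/2) + 1*1 = 5/2 + 1 = 7/2)
(0 + 6)*(-10) + (H(A, -1)*J(-3))*5 = (0 + 6)*(-10) + (1*(7/2))*5 = 6*(-10) + (7/2)*5 = -60 + 35/2 = -85/2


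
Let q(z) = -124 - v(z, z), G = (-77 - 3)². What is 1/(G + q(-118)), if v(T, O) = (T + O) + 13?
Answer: 1/6499 ≈ 0.00015387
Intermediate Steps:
v(T, O) = 13 + O + T (v(T, O) = (O + T) + 13 = 13 + O + T)
G = 6400 (G = (-80)² = 6400)
q(z) = -137 - 2*z (q(z) = -124 - (13 + z + z) = -124 - (13 + 2*z) = -124 + (-13 - 2*z) = -137 - 2*z)
1/(G + q(-118)) = 1/(6400 + (-137 - 2*(-118))) = 1/(6400 + (-137 + 236)) = 1/(6400 + 99) = 1/6499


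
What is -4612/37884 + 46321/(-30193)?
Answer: -473518720/285957903 ≈ -1.6559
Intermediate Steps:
-4612/37884 + 46321/(-30193) = -4612*1/37884 + 46321*(-1/30193) = -1153/9471 - 46321/30193 = -473518720/285957903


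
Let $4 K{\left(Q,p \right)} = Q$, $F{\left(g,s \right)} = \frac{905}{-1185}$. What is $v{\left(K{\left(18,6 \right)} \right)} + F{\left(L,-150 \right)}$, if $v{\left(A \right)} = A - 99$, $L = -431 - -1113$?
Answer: $- \frac{45155}{474} \approx -95.264$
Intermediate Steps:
$L = 682$ ($L = -431 + 1113 = 682$)
$F{\left(g,s \right)} = - \frac{181}{237}$ ($F{\left(g,s \right)} = 905 \left(- \frac{1}{1185}\right) = - \frac{181}{237}$)
$K{\left(Q,p \right)} = \frac{Q}{4}$
$v{\left(A \right)} = -99 + A$
$v{\left(K{\left(18,6 \right)} \right)} + F{\left(L,-150 \right)} = \left(-99 + \frac{1}{4} \cdot 18\right) - \frac{181}{237} = \left(-99 + \frac{9}{2}\right) - \frac{181}{237} = - \frac{189}{2} - \frac{181}{237} = - \frac{45155}{474}$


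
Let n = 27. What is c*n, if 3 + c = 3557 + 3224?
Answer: 183006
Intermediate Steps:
c = 6778 (c = -3 + (3557 + 3224) = -3 + 6781 = 6778)
c*n = 6778*27 = 183006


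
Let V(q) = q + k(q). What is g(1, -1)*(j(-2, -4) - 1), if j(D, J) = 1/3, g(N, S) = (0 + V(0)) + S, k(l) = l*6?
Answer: ⅔ ≈ 0.66667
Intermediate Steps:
k(l) = 6*l
V(q) = 7*q (V(q) = q + 6*q = 7*q)
g(N, S) = S (g(N, S) = (0 + 7*0) + S = (0 + 0) + S = 0 + S = S)
j(D, J) = ⅓
g(1, -1)*(j(-2, -4) - 1) = -(⅓ - 1) = -1*(-⅔) = ⅔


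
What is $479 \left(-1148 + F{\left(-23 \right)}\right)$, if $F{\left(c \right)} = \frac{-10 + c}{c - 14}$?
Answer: $- \frac{20330197}{37} \approx -5.4947 \cdot 10^{5}$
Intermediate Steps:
$F{\left(c \right)} = \frac{-10 + c}{-14 + c}$
$479 \left(-1148 + F{\left(-23 \right)}\right) = 479 \left(-1148 + \frac{-10 - 23}{-14 - 23}\right) = 479 \left(-1148 + \frac{1}{-37} \left(-33\right)\right) = 479 \left(-1148 - - \frac{33}{37}\right) = 479 \left(-1148 + \frac{33}{37}\right) = 479 \left(- \frac{42443}{37}\right) = - \frac{20330197}{37}$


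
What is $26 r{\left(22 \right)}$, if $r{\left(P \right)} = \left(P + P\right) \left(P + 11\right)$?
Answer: $37752$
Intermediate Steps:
$r{\left(P \right)} = 2 P \left(11 + P\right)$
$26 r{\left(22 \right)} = 26 \cdot 2 \cdot 22 \left(11 + 22\right) = 26 \cdot 2 \cdot 22 \cdot 33 = 26 \cdot 1452 = 37752$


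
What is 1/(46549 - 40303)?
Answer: 1/6246 ≈ 0.00016010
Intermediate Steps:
1/(46549 - 40303) = 1/6246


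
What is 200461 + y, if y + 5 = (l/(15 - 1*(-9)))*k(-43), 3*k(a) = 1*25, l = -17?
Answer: 14432407/72 ≈ 2.0045e+5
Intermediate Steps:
k(a) = 25/3 (k(a) = (1*25)/3 = (⅓)*25 = 25/3)
y = -785/72 (y = -5 - 17/(15 - 1*(-9))*(25/3) = -5 - 17/(15 + 9)*(25/3) = -5 - 17/24*(25/3) = -5 - 17*1/24*(25/3) = -5 - 17/24*25/3 = -5 - 425/72 = -785/72 ≈ -10.903)
200461 + y = 200461 - 785/72 = 14432407/72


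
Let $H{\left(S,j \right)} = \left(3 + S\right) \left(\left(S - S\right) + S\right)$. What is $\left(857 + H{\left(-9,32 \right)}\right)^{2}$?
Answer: $829921$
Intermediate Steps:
$H{\left(S,j \right)} = S \left(3 + S\right)$ ($H{\left(S,j \right)} = \left(3 + S\right) \left(0 + S\right) = \left(3 + S\right) S = S \left(3 + S\right)$)
$\left(857 + H{\left(-9,32 \right)}\right)^{2} = \left(857 - 9 \left(3 - 9\right)\right)^{2} = \left(857 - -54\right)^{2} = \left(857 + 54\right)^{2} = 911^{2} = 829921$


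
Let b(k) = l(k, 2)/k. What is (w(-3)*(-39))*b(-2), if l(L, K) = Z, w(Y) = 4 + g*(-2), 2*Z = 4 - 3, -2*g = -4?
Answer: 0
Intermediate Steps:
g = 2 (g = -½*(-4) = 2)
Z = ½ (Z = (4 - 3)/2 = (½)*1 = ½ ≈ 0.50000)
w(Y) = 0 (w(Y) = 4 + 2*(-2) = 4 - 4 = 0)
l(L, K) = ½
b(k) = 1/(2*k)
(w(-3)*(-39))*b(-2) = (0*(-39))*((½)/(-2)) = 0*((½)*(-½)) = 0*(-¼) = 0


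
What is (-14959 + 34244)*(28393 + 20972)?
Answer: 952004025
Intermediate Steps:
(-14959 + 34244)*(28393 + 20972) = 19285*49365 = 952004025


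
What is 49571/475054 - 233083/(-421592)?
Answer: 65812874257/100139482984 ≈ 0.65721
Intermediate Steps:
49571/475054 - 233083/(-421592) = 49571*(1/475054) - 233083*(-1/421592) = 49571/475054 + 233083/421592 = 65812874257/100139482984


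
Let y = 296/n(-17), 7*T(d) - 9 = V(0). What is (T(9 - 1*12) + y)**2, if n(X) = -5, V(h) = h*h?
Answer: 4108729/1225 ≈ 3354.1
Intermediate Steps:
V(h) = h**2
T(d) = 9/7 (T(d) = 9/7 + (1/7)*0**2 = 9/7 + (1/7)*0 = 9/7 + 0 = 9/7)
y = -296/5 (y = 296/(-5) = 296*(-1/5) = -296/5 ≈ -59.200)
(T(9 - 1*12) + y)**2 = (9/7 - 296/5)**2 = (-2027/35)**2 = 4108729/1225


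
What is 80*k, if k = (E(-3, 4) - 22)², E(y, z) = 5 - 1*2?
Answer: 28880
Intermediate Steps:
E(y, z) = 3 (E(y, z) = 5 - 2 = 3)
k = 361 (k = (3 - 22)² = (-19)² = 361)
80*k = 80*361 = 28880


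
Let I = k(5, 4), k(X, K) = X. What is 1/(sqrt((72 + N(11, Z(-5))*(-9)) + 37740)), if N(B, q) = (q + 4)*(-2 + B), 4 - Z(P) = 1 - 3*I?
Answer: sqrt(36030)/36030 ≈ 0.0052683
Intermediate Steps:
I = 5
Z(P) = 18 (Z(P) = 4 - (1 - 3*5) = 4 - (1 - 15) = 4 - 1*(-14) = 4 + 14 = 18)
N(B, q) = (-2 + B)*(4 + q) (N(B, q) = (4 + q)*(-2 + B) = (-2 + B)*(4 + q))
1/(sqrt((72 + N(11, Z(-5))*(-9)) + 37740)) = 1/(sqrt((72 + (-8 - 2*18 + 4*11 + 11*18)*(-9)) + 37740)) = 1/(sqrt((72 + (-8 - 36 + 44 + 198)*(-9)) + 37740)) = 1/(sqrt((72 + 198*(-9)) + 37740)) = 1/(sqrt((72 - 1782) + 37740)) = 1/(sqrt(-1710 + 37740)) = 1/(sqrt(36030)) = sqrt(36030)/36030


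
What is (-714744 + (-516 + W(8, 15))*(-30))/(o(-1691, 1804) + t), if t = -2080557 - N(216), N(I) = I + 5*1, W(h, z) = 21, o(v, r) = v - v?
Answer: 349947/1040389 ≈ 0.33636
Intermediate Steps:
o(v, r) = 0
N(I) = 5 + I (N(I) = I + 5 = 5 + I)
t = -2080778 (t = -2080557 - (5 + 216) = -2080557 - 1*221 = -2080557 - 221 = -2080778)
(-714744 + (-516 + W(8, 15))*(-30))/(o(-1691, 1804) + t) = (-714744 + (-516 + 21)*(-30))/(0 - 2080778) = (-714744 - 495*(-30))/(-2080778) = (-714744 + 14850)*(-1/2080778) = -699894*(-1/2080778) = 349947/1040389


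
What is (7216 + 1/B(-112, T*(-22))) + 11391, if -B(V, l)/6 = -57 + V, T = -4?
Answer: 18867499/1014 ≈ 18607.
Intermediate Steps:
B(V, l) = 342 - 6*V (B(V, l) = -6*(-57 + V) = 342 - 6*V)
(7216 + 1/B(-112, T*(-22))) + 11391 = (7216 + 1/(342 - 6*(-112))) + 11391 = (7216 + 1/(342 + 672)) + 11391 = (7216 + 1/1014) + 11391 = 7317025/1014 + 11391 = 18867499/1014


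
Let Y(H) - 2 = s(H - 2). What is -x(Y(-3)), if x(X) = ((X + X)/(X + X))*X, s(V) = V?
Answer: 3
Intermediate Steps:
Y(H) = H (Y(H) = 2 + (H - 2) = 2 + (-2 + H) = H)
x(X) = X (x(X) = ((2*X)/((2*X)))*X = ((2*X)*(1/(2*X)))*X = 1*X = X)
-x(Y(-3)) = -1*(-3) = 3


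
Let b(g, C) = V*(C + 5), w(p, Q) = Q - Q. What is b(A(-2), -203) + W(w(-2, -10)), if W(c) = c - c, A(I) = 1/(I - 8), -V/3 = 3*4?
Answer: 7128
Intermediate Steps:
V = -36 (V = -9*4 = -3*12 = -36)
A(I) = 1/(-8 + I)
w(p, Q) = 0
W(c) = 0
b(g, C) = -180 - 36*C (b(g, C) = -36*(C + 5) = -36*(5 + C) = -180 - 36*C)
b(A(-2), -203) + W(w(-2, -10)) = (-180 - 36*(-203)) + 0 = (-180 + 7308) + 0 = 7128 + 0 = 7128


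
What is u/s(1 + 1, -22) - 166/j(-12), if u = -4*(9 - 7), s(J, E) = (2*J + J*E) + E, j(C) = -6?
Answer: 2585/93 ≈ 27.796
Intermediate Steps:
s(J, E) = E + 2*J + E*J (s(J, E) = (2*J + E*J) + E = E + 2*J + E*J)
u = -8 (u = -4*2 = -8)
u/s(1 + 1, -22) - 166/j(-12) = -8/(-22 + 2*(1 + 1) - 22*(1 + 1)) - 166/(-6) = -8/(-22 + 2*2 - 22*2) - 166*(-⅙) = -8/(-22 + 4 - 44) + 83/3 = -8/(-62) + 83/3 = -8*(-1/62) + 83/3 = 4/31 + 83/3 = 2585/93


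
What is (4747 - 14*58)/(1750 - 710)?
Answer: 787/208 ≈ 3.7837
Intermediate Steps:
(4747 - 14*58)/(1750 - 710) = (4747 - 812)/1040 = 3935*(1/1040) = 787/208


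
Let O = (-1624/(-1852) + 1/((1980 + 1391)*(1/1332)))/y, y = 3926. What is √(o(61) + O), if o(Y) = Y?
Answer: √572601165972096939990/3063797399 ≈ 7.8103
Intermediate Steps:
O = 992671/3063797399 (O = (-1624/(-1852) + 1/((1980 + 1391)*(1/1332)))/3926 = (-1624*(-1/1852) + 1/(3371*(1/1332)))*(1/3926) = (406/463 + (1/3371)*1332)*(1/3926) = (406/463 + 1332/3371)*(1/3926) = (1985342/1560773)*(1/3926) = 992671/3063797399 ≈ 0.00032400)
√(o(61) + O) = √(61 + 992671/3063797399) = √(186892634010/3063797399) = √572601165972096939990/3063797399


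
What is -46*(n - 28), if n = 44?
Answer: -736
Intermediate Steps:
-46*(n - 28) = -46*(44 - 28) = -46*16 = -736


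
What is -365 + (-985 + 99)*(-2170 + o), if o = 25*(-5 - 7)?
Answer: 2188055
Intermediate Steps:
o = -300 (o = 25*(-12) = -300)
-365 + (-985 + 99)*(-2170 + o) = -365 + (-985 + 99)*(-2170 - 300) = -365 - 886*(-2470) = -365 + 2188420 = 2188055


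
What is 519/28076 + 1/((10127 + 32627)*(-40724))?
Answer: 225909520987/12220878436024 ≈ 0.018486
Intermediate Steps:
519/28076 + 1/((10127 + 32627)*(-40724)) = 519*(1/28076) - 1/40724/42754 = 519/28076 + (1/42754)*(-1/40724) = 519/28076 - 1/1741113896 = 225909520987/12220878436024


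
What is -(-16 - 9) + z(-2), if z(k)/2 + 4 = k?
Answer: 13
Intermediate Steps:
z(k) = -8 + 2*k
-(-16 - 9) + z(-2) = -(-16 - 9) + (-8 + 2*(-2)) = -1*(-25) + (-8 - 4) = 25 - 12 = 13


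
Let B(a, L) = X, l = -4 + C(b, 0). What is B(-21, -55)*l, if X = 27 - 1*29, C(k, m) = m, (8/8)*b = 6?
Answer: 8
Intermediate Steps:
b = 6
l = -4 (l = -4 + 0 = -4)
X = -2 (X = 27 - 29 = -2)
B(a, L) = -2
B(-21, -55)*l = -2*(-4) = 8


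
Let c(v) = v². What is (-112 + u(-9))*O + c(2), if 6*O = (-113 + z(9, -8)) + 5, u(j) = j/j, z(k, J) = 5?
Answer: 3819/2 ≈ 1909.5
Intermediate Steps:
u(j) = 1
O = -103/6 (O = ((-113 + 5) + 5)/6 = (-108 + 5)/6 = (⅙)*(-103) = -103/6 ≈ -17.167)
(-112 + u(-9))*O + c(2) = (-112 + 1)*(-103/6) + 2² = -111*(-103/6) + 4 = 3811/2 + 4 = 3819/2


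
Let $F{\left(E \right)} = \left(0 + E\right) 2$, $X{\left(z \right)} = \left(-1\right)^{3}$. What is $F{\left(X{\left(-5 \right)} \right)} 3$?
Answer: $-6$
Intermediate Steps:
$X{\left(z \right)} = -1$
$F{\left(E \right)} = 2 E$ ($F{\left(E \right)} = E 2 = 2 E$)
$F{\left(X{\left(-5 \right)} \right)} 3 = 2 \left(-1\right) 3 = \left(-2\right) 3 = -6$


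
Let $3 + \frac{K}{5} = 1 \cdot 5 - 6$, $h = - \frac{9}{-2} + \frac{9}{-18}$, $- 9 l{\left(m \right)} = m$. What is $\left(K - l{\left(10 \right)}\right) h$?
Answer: $- \frac{680}{9} \approx -75.556$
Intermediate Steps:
$l{\left(m \right)} = - \frac{m}{9}$
$h = 4$ ($h = \left(-9\right) \left(- \frac{1}{2}\right) + 9 \left(- \frac{1}{18}\right) = \frac{9}{2} - \frac{1}{2} = 4$)
$K = -20$ ($K = -15 + 5 \left(1 \cdot 5 - 6\right) = -15 + 5 \left(5 - 6\right) = -15 + 5 \left(-1\right) = -15 - 5 = -20$)
$\left(K - l{\left(10 \right)}\right) h = \left(-20 - \left(- \frac{1}{9}\right) 10\right) 4 = \left(-20 - - \frac{10}{9}\right) 4 = \left(-20 + \frac{10}{9}\right) 4 = \left(- \frac{170}{9}\right) 4 = - \frac{680}{9}$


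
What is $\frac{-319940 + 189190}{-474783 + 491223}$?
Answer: $- \frac{13075}{1644} \approx -7.9532$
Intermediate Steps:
$\frac{-319940 + 189190}{-474783 + 491223} = - \frac{130750}{16440} = \left(-130750\right) \frac{1}{16440} = - \frac{13075}{1644}$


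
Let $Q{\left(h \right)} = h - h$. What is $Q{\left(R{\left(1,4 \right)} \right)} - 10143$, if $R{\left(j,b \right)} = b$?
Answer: $-10143$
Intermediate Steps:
$Q{\left(h \right)} = 0$
$Q{\left(R{\left(1,4 \right)} \right)} - 10143 = 0 - 10143 = -10143$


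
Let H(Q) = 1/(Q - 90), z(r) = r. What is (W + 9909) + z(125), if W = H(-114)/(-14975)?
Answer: 30652866601/3054900 ≈ 10034.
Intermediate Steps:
H(Q) = 1/(-90 + Q)
W = 1/3054900 (W = 1/(-90 - 114*(-14975)) = -1/14975/(-204) = -1/204*(-1/14975) = 1/3054900 ≈ 3.2734e-7)
(W + 9909) + z(125) = (1/3054900 + 9909) + 125 = 30271004101/3054900 + 125 = 30652866601/3054900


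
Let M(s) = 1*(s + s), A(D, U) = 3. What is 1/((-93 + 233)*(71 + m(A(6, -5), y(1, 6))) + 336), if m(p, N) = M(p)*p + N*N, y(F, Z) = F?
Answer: 1/12936 ≈ 7.7304e-5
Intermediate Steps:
M(s) = 2*s (M(s) = 1*(2*s) = 2*s)
m(p, N) = N**2 + 2*p**2 (m(p, N) = (2*p)*p + N*N = 2*p**2 + N**2 = N**2 + 2*p**2)
1/((-93 + 233)*(71 + m(A(6, -5), y(1, 6))) + 336) = 1/((-93 + 233)*(71 + (1**2 + 2*3**2)) + 336) = 1/(140*(71 + (1 + 2*9)) + 336) = 1/(140*(71 + (1 + 18)) + 336) = 1/(140*(71 + 19) + 336) = 1/(140*90 + 336) = 1/(12600 + 336) = 1/12936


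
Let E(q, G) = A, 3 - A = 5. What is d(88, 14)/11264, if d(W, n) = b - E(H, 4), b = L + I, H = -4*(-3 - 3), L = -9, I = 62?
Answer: 5/1024 ≈ 0.0048828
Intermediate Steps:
A = -2 (A = 3 - 1*5 = 3 - 5 = -2)
H = 24 (H = -4*(-6) = 24)
E(q, G) = -2
b = 53 (b = -9 + 62 = 53)
d(W, n) = 55 (d(W, n) = 53 - 1*(-2) = 53 + 2 = 55)
d(88, 14)/11264 = 55/11264 = 55*(1/11264) = 5/1024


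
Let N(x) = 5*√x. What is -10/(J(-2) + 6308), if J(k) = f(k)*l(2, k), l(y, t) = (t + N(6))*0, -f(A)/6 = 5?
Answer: -5/3154 ≈ -0.0015853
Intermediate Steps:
f(A) = -30 (f(A) = -6*5 = -30)
l(y, t) = 0 (l(y, t) = (t + 5*√6)*0 = 0)
J(k) = 0 (J(k) = -30*0 = 0)
-10/(J(-2) + 6308) = -10/(0 + 6308) = -10/6308 = (1/6308)*(-10) = -5/3154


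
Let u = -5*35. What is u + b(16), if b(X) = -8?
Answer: -183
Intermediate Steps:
u = -175
u + b(16) = -175 - 8 = -183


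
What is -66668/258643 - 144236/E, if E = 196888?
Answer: -1801134319/1818703678 ≈ -0.99034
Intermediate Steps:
-66668/258643 - 144236/E = -66668/258643 - 144236/196888 = -66668*1/258643 - 144236*1/196888 = -9524/36949 - 36059/49222 = -1801134319/1818703678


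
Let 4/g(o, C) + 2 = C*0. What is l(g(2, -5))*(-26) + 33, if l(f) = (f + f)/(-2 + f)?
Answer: 7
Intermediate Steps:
g(o, C) = -2 (g(o, C) = 4/(-2 + C*0) = 4/(-2 + 0) = 4/(-2) = 4*(-1/2) = -2)
l(f) = 2*f/(-2 + f) (l(f) = (2*f)/(-2 + f) = 2*f/(-2 + f))
l(g(2, -5))*(-26) + 33 = (2*(-2)/(-2 - 2))*(-26) + 33 = (2*(-2)/(-4))*(-26) + 33 = (2*(-2)*(-1/4))*(-26) + 33 = 1*(-26) + 33 = -26 + 33 = 7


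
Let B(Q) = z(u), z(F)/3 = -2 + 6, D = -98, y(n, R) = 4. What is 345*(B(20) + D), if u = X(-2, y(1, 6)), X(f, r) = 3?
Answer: -29670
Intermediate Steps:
u = 3
z(F) = 12 (z(F) = 3*(-2 + 6) = 3*4 = 12)
B(Q) = 12
345*(B(20) + D) = 345*(12 - 98) = 345*(-86) = -29670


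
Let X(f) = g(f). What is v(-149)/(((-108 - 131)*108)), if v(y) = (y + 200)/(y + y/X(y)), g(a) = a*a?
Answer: 149/11236824 ≈ 1.3260e-5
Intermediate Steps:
g(a) = a**2
X(f) = f**2
v(y) = (200 + y)/(y + 1/y) (v(y) = (y + 200)/(y + y/(y**2)) = (200 + y)/(y + y/y**2) = (200 + y)/(y + 1/y))
v(-149)/(((-108 - 131)*108)) = (-149*(200 - 149)/(1 + (-149)**2))/(((-108 - 131)*108)) = (-149*51/(1 + 22201))/((-239*108)) = -149*51/22202/(-25812) = -149*1/22202*51*(-1/25812) = -447/1306*(-1/25812) = 149/11236824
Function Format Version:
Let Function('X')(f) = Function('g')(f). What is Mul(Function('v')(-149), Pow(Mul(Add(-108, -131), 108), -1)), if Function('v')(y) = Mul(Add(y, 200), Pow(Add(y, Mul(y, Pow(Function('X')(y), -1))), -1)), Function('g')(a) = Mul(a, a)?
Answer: Rational(149, 11236824) ≈ 1.3260e-5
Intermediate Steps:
Function('g')(a) = Pow(a, 2)
Function('X')(f) = Pow(f, 2)
Function('v')(y) = Mul(Pow(Add(y, Pow(y, -1)), -1), Add(200, y)) (Function('v')(y) = Mul(Add(y, 200), Pow(Add(y, Mul(y, Pow(Pow(y, 2), -1))), -1)) = Mul(Add(200, y), Pow(Add(y, Mul(y, Pow(y, -2))), -1)) = Mul(Add(200, y), Pow(Add(y, Pow(y, -1)), -1)) = Mul(Pow(Add(y, Pow(y, -1)), -1), Add(200, y)))
Mul(Function('v')(-149), Pow(Mul(Add(-108, -131), 108), -1)) = Mul(Mul(-149, Pow(Add(1, Pow(-149, 2)), -1), Add(200, -149)), Pow(Mul(Add(-108, -131), 108), -1)) = Mul(Mul(-149, Pow(Add(1, 22201), -1), 51), Pow(Mul(-239, 108), -1)) = Mul(Mul(-149, Pow(22202, -1), 51), Pow(-25812, -1)) = Mul(Mul(-149, Rational(1, 22202), 51), Rational(-1, 25812)) = Mul(Rational(-447, 1306), Rational(-1, 25812)) = Rational(149, 11236824)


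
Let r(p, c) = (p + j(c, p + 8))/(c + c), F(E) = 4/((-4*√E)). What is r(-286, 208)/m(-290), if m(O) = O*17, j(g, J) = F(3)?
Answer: 11/78880 + √3/6152640 ≈ 0.00013973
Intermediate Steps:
F(E) = -1/√E (F(E) = 4*(-1/(4*√E)) = -1/√E)
j(g, J) = -√3/3 (j(g, J) = -1/√3 = -√3/3)
r(p, c) = (p - √3/3)/(2*c) (r(p, c) = (p - √3/3)/(c + c) = (p - √3/3)/((2*c)) = (p - √3/3)*(1/(2*c)) = (p - √3/3)/(2*c))
m(O) = 17*O
r(-286, 208)/m(-290) = ((⅙)*(-√3 + 3*(-286))/208)/((17*(-290))) = ((⅙)*(1/208)*(-√3 - 858))/(-4930) = ((⅙)*(1/208)*(-858 - √3))*(-1/4930) = (-11/16 - √3/1248)*(-1/4930) = 11/78880 + √3/6152640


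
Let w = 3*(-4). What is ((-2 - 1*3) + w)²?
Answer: 289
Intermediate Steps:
w = -12
((-2 - 1*3) + w)² = ((-2 - 1*3) - 12)² = ((-2 - 3) - 12)² = (-5 - 12)² = (-17)² = 289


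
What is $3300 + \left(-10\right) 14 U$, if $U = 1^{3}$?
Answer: $3160$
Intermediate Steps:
$U = 1$
$3300 + \left(-10\right) 14 U = 3300 + \left(-10\right) 14 \cdot 1 = 3300 - 140 = 3160$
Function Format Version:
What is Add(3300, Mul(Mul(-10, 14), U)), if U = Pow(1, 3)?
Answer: 3160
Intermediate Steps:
U = 1
Add(3300, Mul(Mul(-10, 14), U)) = Add(3300, Mul(Mul(-10, 14), 1)) = Add(3300, Mul(-140, 1)) = Add(3300, -140) = 3160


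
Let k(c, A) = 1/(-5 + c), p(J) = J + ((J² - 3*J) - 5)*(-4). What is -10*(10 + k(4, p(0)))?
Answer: -90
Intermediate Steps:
p(J) = 20 - 4*J² + 13*J (p(J) = J + (-5 + J² - 3*J)*(-4) = J + (20 - 4*J² + 12*J) = 20 - 4*J² + 13*J)
-10*(10 + k(4, p(0))) = -10*(10 + 1/(-5 + 4)) = -10*(10 + 1/(-1)) = -10*(10 - 1) = -10*9 = -90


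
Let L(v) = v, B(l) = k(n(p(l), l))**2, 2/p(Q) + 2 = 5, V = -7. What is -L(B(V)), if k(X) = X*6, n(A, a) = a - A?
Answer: -2116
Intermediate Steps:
p(Q) = 2/3 (p(Q) = 2/(-2 + 5) = 2/3)
k(X) = 6*X
B(l) = (-4 + 6*l)**2 (B(l) = (6*(l - 1*2/3))**2 = (6*(l - 2/3))**2 = (6*(-2/3 + l))**2 = (-4 + 6*l)**2)
-L(B(V)) = -4*(-2 + 3*(-7))**2 = -4*(-2 - 21)**2 = -4*(-23)**2 = -4*529 = -1*2116 = -2116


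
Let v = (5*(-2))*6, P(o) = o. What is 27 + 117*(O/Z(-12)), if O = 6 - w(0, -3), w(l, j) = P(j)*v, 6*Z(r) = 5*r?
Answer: 10314/5 ≈ 2062.8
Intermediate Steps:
Z(r) = 5*r/6 (Z(r) = (5*r)/6 = 5*r/6)
v = -60 (v = -10*6 = -60)
w(l, j) = -60*j (w(l, j) = j*(-60) = -60*j)
O = -174 (O = 6 - (-60)*(-3) = 6 - 1*180 = 6 - 180 = -174)
27 + 117*(O/Z(-12)) = 27 + 117*(-174/((⅚)*(-12))) = 27 + 117*(-174/(-10)) = 27 + 117*(-174*(-⅒)) = 27 + 117*(87/5) = 27 + 10179/5 = 10314/5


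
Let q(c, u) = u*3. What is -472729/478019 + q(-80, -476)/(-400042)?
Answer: -94214421743/95613838399 ≈ -0.98536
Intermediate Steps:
q(c, u) = 3*u
-472729/478019 + q(-80, -476)/(-400042) = -472729/478019 + (3*(-476))/(-400042) = -472729*1/478019 - 1428*(-1/400042) = -472729/478019 + 714/200021 = -94214421743/95613838399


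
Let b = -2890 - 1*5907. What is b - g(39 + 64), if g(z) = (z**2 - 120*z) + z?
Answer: -7149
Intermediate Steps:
b = -8797 (b = -2890 - 5907 = -8797)
g(z) = z**2 - 119*z
b - g(39 + 64) = -8797 - (39 + 64)*(-119 + (39 + 64)) = -8797 - 103*(-119 + 103) = -8797 - 103*(-16) = -8797 - 1*(-1648) = -8797 + 1648 = -7149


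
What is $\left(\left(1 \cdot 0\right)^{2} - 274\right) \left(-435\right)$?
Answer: $119190$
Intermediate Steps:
$\left(\left(1 \cdot 0\right)^{2} - 274\right) \left(-435\right) = \left(0^{2} - 274\right) \left(-435\right) = \left(0 - 274\right) \left(-435\right) = \left(-274\right) \left(-435\right) = 119190$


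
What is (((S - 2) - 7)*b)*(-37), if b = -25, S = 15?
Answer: 5550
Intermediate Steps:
(((S - 2) - 7)*b)*(-37) = (((15 - 2) - 7)*(-25))*(-37) = ((13 - 7)*(-25))*(-37) = (6*(-25))*(-37) = -150*(-37) = 5550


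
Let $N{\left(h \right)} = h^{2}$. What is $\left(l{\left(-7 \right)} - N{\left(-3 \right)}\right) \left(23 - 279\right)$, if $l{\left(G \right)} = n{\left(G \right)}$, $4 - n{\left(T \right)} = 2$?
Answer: $1792$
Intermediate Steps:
$n{\left(T \right)} = 2$ ($n{\left(T \right)} = 4 - 2 = 2$)
$l{\left(G \right)} = 2$
$\left(l{\left(-7 \right)} - N{\left(-3 \right)}\right) \left(23 - 279\right) = \left(2 - \left(-3\right)^{2}\right) \left(23 - 279\right) = \left(2 - 9\right) \left(-256\right) = \left(-7\right) \left(-256\right) = 1792$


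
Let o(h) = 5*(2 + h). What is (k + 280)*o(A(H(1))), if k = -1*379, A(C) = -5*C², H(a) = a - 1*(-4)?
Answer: 60885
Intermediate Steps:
H(a) = 4 + a (H(a) = a + 4 = 4 + a)
o(h) = 10 + 5*h
k = -379
(k + 280)*o(A(H(1))) = (-379 + 280)*(10 + 5*(-5*(4 + 1)²)) = -99*(10 + 5*(-5*5²)) = -99*(10 + 5*(-5*25)) = -99*(10 + 5*(-125)) = -99*(10 - 625) = -99*(-615) = 60885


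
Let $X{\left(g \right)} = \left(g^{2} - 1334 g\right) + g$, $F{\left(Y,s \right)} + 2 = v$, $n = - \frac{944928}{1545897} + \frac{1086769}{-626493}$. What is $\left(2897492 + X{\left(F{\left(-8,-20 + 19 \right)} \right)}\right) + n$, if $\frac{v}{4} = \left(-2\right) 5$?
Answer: $\frac{954043612295817395}{322831216407} \approx 2.9552 \cdot 10^{6}$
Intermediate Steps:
$n = - \frac{757341238099}{322831216407}$ ($n = \left(-944928\right) \frac{1}{1545897} + 1086769 \left(- \frac{1}{626493}\right) = - \frac{314976}{515299} - \frac{1086769}{626493} = - \frac{757341238099}{322831216407} \approx -2.3459$)
$v = -40$ ($v = 4 \left(\left(-2\right) 5\right) = 4 \left(-10\right) = -40$)
$F{\left(Y,s \right)} = -42$ ($F{\left(Y,s \right)} = -2 - 40 = -42$)
$X{\left(g \right)} = g^{2} - 1333 g$
$\left(2897492 + X{\left(F{\left(-8,-20 + 19 \right)} \right)}\right) + n = \left(2897492 - 42 \left(-1333 - 42\right)\right) - \frac{757341238099}{322831216407} = \left(2897492 - -57750\right) - \frac{757341238099}{322831216407} = \left(2897492 + 57750\right) - \frac{757341238099}{322831216407} = 2955242 - \frac{757341238099}{322831216407} = \frac{954043612295817395}{322831216407}$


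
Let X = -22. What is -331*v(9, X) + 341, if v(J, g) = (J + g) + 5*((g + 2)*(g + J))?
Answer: -425656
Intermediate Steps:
v(J, g) = J + g + 5*(2 + g)*(J + g) (v(J, g) = (J + g) + 5*((2 + g)*(J + g)) = (J + g) + 5*(2 + g)*(J + g) = J + g + 5*(2 + g)*(J + g))
-331*v(9, X) + 341 = -331*(5*(-22)**2 + 11*9 + 11*(-22) + 5*9*(-22)) + 341 = -331*(5*484 + 99 - 242 - 990) + 341 = -331*(2420 + 99 - 242 - 990) + 341 = -331*1287 + 341 = -425997 + 341 = -425656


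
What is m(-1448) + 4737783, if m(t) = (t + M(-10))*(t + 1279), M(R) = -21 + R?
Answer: 4987734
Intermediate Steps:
m(t) = (-31 + t)*(1279 + t) (m(t) = (t + (-21 - 10))*(t + 1279) = (t - 31)*(1279 + t) = (-31 + t)*(1279 + t))
m(-1448) + 4737783 = (-39649 + (-1448)² + 1248*(-1448)) + 4737783 = (-39649 + 2096704 - 1807104) + 4737783 = 249951 + 4737783 = 4987734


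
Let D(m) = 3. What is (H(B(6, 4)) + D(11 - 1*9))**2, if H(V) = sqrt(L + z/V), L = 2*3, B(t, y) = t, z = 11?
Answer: 101/6 + sqrt(282) ≈ 33.626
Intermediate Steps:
L = 6
H(V) = sqrt(6 + 11/V)
(H(B(6, 4)) + D(11 - 1*9))**2 = (sqrt(6 + 11/6) + 3)**2 = (sqrt(47/6) + 3)**2 = (sqrt(282)/6 + 3)**2 = (3 + sqrt(282)/6)**2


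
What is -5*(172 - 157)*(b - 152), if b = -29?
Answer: 13575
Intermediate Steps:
-5*(172 - 157)*(b - 152) = -5*(172 - 157)*(-29 - 152) = -75*(-181) = -5*(-2715) = 13575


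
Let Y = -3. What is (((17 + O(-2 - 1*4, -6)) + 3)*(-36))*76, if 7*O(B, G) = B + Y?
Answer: -358416/7 ≈ -51202.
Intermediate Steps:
O(B, G) = -3/7 + B/7 (O(B, G) = (B - 3)/7 = (-3 + B)/7 = -3/7 + B/7)
(((17 + O(-2 - 1*4, -6)) + 3)*(-36))*76 = (((17 + (-3/7 + (-2 - 1*4)/7)) + 3)*(-36))*76 = (((17 + (-3/7 + (-2 - 4)/7)) + 3)*(-36))*76 = (((17 + (-3/7 + (⅐)*(-6))) + 3)*(-36))*76 = (((17 + (-3/7 - 6/7)) + 3)*(-36))*76 = (((17 - 9/7) + 3)*(-36))*76 = ((110/7 + 3)*(-36))*76 = ((131/7)*(-36))*76 = -4716/7*76 = -358416/7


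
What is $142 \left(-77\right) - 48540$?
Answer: $-59474$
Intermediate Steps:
$142 \left(-77\right) - 48540 = -10934 - 48540 = -59474$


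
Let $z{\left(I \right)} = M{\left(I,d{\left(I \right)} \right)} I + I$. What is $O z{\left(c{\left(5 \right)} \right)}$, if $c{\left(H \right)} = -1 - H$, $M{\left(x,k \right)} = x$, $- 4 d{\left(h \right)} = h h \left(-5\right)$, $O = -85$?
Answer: $-2550$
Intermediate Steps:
$d{\left(h \right)} = \frac{5 h^{2}}{4}$ ($d{\left(h \right)} = - \frac{h h \left(-5\right)}{4} = - \frac{h^{2} \left(-5\right)}{4} = - \frac{\left(-5\right) h^{2}}{4} = \frac{5 h^{2}}{4}$)
$z{\left(I \right)} = I + I^{2}$ ($z{\left(I \right)} = I I + I = I^{2} + I = I + I^{2}$)
$O z{\left(c{\left(5 \right)} \right)} = - 85 \left(-1 - 5\right) \left(1 - 6\right) = - 85 \left(- 6 \left(1 - 6\right)\right) = - 85 \left(\left(-6\right) \left(-5\right)\right) = \left(-85\right) 30 = -2550$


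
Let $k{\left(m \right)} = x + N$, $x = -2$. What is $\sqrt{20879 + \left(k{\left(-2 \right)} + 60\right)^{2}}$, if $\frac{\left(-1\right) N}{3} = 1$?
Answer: $12 \sqrt{166} \approx 154.61$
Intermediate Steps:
$N = -3$ ($N = \left(-3\right) 1 = -3$)
$k{\left(m \right)} = -5$ ($k{\left(m \right)} = -2 - 3 = -5$)
$\sqrt{20879 + \left(k{\left(-2 \right)} + 60\right)^{2}} = \sqrt{20879 + \left(-5 + 60\right)^{2}} = \sqrt{20879 + 55^{2}} = \sqrt{20879 + 3025} = \sqrt{23904} = 12 \sqrt{166}$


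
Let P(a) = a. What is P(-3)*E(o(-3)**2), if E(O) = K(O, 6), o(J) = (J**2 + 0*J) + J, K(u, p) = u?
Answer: -108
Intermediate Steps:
o(J) = J + J**2 (o(J) = (J**2 + 0) + J = J**2 + J = J + J**2)
E(O) = O
P(-3)*E(o(-3)**2) = -3*9*(1 - 3)**2 = -3*(-3*(-2))**2 = -3*6**2 = -3*36 = -108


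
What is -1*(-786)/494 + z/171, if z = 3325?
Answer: 46762/2223 ≈ 21.036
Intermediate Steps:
-1*(-786)/494 + z/171 = -1*(-786)/494 + 3325/171 = 786*(1/494) + 3325*(1/171) = 393/247 + 175/9 = 46762/2223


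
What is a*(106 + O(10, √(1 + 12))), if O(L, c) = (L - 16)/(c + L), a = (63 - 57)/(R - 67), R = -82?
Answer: -18324/4321 - 12*√13/4321 ≈ -4.2507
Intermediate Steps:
a = -6/149 (a = (63 - 57)/(-82 - 67) = 6/(-149) = 6*(-1/149) = -6/149 ≈ -0.040268)
O(L, c) = (-16 + L)/(L + c)
a*(106 + O(10, √(1 + 12))) = -6*(106 + (-16 + 10)/(10 + √(1 + 12)))/149 = -6*(106 - 6/(10 + √13))/149 = -636/149 + 36/(149*(10 + √13))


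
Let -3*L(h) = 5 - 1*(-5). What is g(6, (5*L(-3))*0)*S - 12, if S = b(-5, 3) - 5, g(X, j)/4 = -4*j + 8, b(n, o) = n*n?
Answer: 628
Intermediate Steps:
L(h) = -10/3 (L(h) = -(5 - 1*(-5))/3 = -(5 + 5)/3 = -1/3*10 = -10/3)
b(n, o) = n**2
g(X, j) = 32 - 16*j (g(X, j) = 4*(-4*j + 8) = 4*(8 - 4*j) = 32 - 16*j)
S = 20 (S = (-5)**2 - 5 = 25 - 5 = 20)
g(6, (5*L(-3))*0)*S - 12 = (32 - 16*5*(-10/3)*0)*20 - 12 = (32 - (-800)*0/3)*20 - 12 = (32 - 16*0)*20 - 12 = (32 + 0)*20 - 12 = 32*20 - 12 = 640 - 12 = 628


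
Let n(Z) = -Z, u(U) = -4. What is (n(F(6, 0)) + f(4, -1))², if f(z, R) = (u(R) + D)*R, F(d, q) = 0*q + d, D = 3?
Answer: 25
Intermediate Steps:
F(d, q) = d (F(d, q) = 0 + d = d)
f(z, R) = -R (f(z, R) = (-4 + 3)*R = -R)
(n(F(6, 0)) + f(4, -1))² = (-1*6 - 1*(-1))² = (-6 + 1)² = (-5)² = 25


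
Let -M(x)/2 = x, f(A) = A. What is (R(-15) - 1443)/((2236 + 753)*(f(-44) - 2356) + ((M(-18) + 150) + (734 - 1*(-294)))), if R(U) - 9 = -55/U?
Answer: 4291/21517158 ≈ 0.00019942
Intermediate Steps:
M(x) = -2*x
R(U) = 9 - 55/U
(R(-15) - 1443)/((2236 + 753)*(f(-44) - 2356) + ((M(-18) + 150) + (734 - 1*(-294)))) = ((9 - 55/(-15)) - 1443)/((2236 + 753)*(-44 - 2356) + ((-2*(-18) + 150) + (734 - 1*(-294)))) = ((9 - 55*(-1/15)) - 1443)/(2989*(-2400) + ((36 + 150) + (734 + 294))) = ((9 + 11/3) - 1443)/(-7173600 + (186 + 1028)) = (38/3 - 1443)/(-7173600 + 1214) = -4291/3/(-7172386) = -4291/3*(-1/7172386) = 4291/21517158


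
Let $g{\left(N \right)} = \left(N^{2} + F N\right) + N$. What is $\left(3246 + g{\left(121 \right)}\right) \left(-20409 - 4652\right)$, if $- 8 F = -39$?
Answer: $- \frac{3728650763}{8} \approx -4.6608 \cdot 10^{8}$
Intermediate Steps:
$F = \frac{39}{8}$ ($F = \left(- \frac{1}{8}\right) \left(-39\right) = \frac{39}{8} \approx 4.875$)
$g{\left(N \right)} = N^{2} + \frac{47 N}{8}$ ($g{\left(N \right)} = \left(N^{2} + \frac{39 N}{8}\right) + N = N^{2} + \frac{47 N}{8}$)
$\left(3246 + g{\left(121 \right)}\right) \left(-20409 - 4652\right) = \left(3246 + \frac{1}{8} \cdot 121 \left(47 + 8 \cdot 121\right)\right) \left(-20409 - 4652\right) = \left(3246 + \frac{1}{8} \cdot 121 \left(47 + 968\right)\right) \left(-25061\right) = \left(3246 + \frac{1}{8} \cdot 121 \cdot 1015\right) \left(-25061\right) = \left(3246 + \frac{122815}{8}\right) \left(-25061\right) = \frac{148783}{8} \left(-25061\right) = - \frac{3728650763}{8}$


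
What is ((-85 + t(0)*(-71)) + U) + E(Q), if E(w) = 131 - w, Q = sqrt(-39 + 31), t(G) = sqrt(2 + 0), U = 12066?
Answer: 12112 - sqrt(2)*(71 + 2*I) ≈ 12012.0 - 2.8284*I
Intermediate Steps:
t(G) = sqrt(2)
Q = 2*I*sqrt(2) (Q = sqrt(-8) = 2*I*sqrt(2) ≈ 2.8284*I)
((-85 + t(0)*(-71)) + U) + E(Q) = ((-85 + sqrt(2)*(-71)) + 12066) + (131 - 2*I*sqrt(2)) = ((-85 - 71*sqrt(2)) + 12066) + (131 - 2*I*sqrt(2)) = (11981 - 71*sqrt(2)) + (131 - 2*I*sqrt(2)) = 12112 - 71*sqrt(2) - 2*I*sqrt(2)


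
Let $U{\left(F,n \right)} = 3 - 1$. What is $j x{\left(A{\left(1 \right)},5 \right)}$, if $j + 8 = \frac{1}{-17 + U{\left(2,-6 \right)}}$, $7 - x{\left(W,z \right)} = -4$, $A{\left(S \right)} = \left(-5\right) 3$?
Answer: $- \frac{1331}{15} \approx -88.733$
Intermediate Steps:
$A{\left(S \right)} = -15$
$U{\left(F,n \right)} = 2$ ($U{\left(F,n \right)} = 3 - 1 = 2$)
$x{\left(W,z \right)} = 11$ ($x{\left(W,z \right)} = 7 - -4 = 7 + 4 = 11$)
$j = - \frac{121}{15}$ ($j = -8 + \frac{1}{-17 + 2} = -8 + \frac{1}{-15} = -8 - \frac{1}{15} = - \frac{121}{15} \approx -8.0667$)
$j x{\left(A{\left(1 \right)},5 \right)} = \left(- \frac{121}{15}\right) 11 = - \frac{1331}{15}$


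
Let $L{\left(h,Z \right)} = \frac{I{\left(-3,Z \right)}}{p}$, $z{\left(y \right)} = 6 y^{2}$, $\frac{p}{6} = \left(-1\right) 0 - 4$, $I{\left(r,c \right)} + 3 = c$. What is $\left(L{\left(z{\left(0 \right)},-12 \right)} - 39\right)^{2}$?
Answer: $\frac{94249}{64} \approx 1472.6$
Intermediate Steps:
$I{\left(r,c \right)} = -3 + c$
$p = -24$ ($p = 6 \left(\left(-1\right) 0 - 4\right) = 6 \left(0 - 4\right) = 6 \left(-4\right) = -24$)
$L{\left(h,Z \right)} = \frac{1}{8} - \frac{Z}{24}$ ($L{\left(h,Z \right)} = \frac{-3 + Z}{-24} = \left(-3 + Z\right) \left(- \frac{1}{24}\right) = \frac{1}{8} - \frac{Z}{24}$)
$\left(L{\left(z{\left(0 \right)},-12 \right)} - 39\right)^{2} = \left(\left(\frac{1}{8} - - \frac{1}{2}\right) - 39\right)^{2} = \left(\left(\frac{1}{8} + \frac{1}{2}\right) - 39\right)^{2} = \left(\frac{5}{8} - 39\right)^{2} = \left(- \frac{307}{8}\right)^{2} = \frac{94249}{64}$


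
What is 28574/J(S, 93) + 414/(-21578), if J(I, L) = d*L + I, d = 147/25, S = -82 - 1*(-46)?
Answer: 7704478553/137786319 ≈ 55.916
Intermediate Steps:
S = -36 (S = -82 + 46 = -36)
d = 147/25 (d = 147*(1/25) = 147/25 ≈ 5.8800)
J(I, L) = I + 147*L/25 (J(I, L) = 147*L/25 + I = I + 147*L/25)
28574/J(S, 93) + 414/(-21578) = 28574/(-36 + (147/25)*93) + 414/(-21578) = 28574/(-36 + 13671/25) + 414*(-1/21578) = 28574/(12771/25) - 207/10789 = 28574*(25/12771) - 207/10789 = 714350/12771 - 207/10789 = 7704478553/137786319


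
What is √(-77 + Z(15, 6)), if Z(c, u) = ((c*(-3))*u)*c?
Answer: I*√4127 ≈ 64.242*I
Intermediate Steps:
Z(c, u) = -3*u*c² (Z(c, u) = ((-3*c)*u)*c = (-3*c*u)*c = -3*u*c²)
√(-77 + Z(15, 6)) = √(-77 - 3*6*15²) = √(-77 - 3*6*225) = √(-77 - 4050) = √(-4127) = I*√4127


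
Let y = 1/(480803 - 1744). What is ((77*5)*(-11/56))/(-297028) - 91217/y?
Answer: -103837008156683267/2376224 ≈ -4.3698e+10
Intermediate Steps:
y = 1/479059 ≈ 2.0874e-6
((77*5)*(-11/56))/(-297028) - 91217/y = ((77*5)*(-11/56))/(-297028) - 91217/1/479059 = (385*(-11*1/56))*(-1/297028) - 91217*479059 = (385*(-11/56))*(-1/297028) - 43698324803 = -605/8*(-1/297028) - 43698324803 = 605/2376224 - 43698324803 = -103837008156683267/2376224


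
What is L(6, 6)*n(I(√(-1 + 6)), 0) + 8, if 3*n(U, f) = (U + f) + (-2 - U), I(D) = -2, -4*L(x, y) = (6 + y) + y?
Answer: 11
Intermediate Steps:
L(x, y) = -3/2 - y/2 (L(x, y) = -((6 + y) + y)/4 = -(6 + 2*y)/4 = -3/2 - y/2)
n(U, f) = -⅔ + f/3 (n(U, f) = ((U + f) + (-2 - U))/3 = (-2 + f)/3 = -⅔ + f/3)
L(6, 6)*n(I(√(-1 + 6)), 0) + 8 = (-3/2 - ½*6)*(-⅔ + (⅓)*0) + 8 = (-3/2 - 3)*(-⅔ + 0) + 8 = -9/2*(-⅔) + 8 = 3 + 8 = 11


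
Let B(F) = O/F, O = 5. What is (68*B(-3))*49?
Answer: -16660/3 ≈ -5553.3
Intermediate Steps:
B(F) = 5/F
(68*B(-3))*49 = (68*(5/(-3)))*49 = (68*(5*(-⅓)))*49 = (68*(-5/3))*49 = -340/3*49 = -16660/3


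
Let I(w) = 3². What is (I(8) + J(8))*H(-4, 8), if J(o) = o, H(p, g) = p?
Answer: -68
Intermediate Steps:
I(w) = 9
(I(8) + J(8))*H(-4, 8) = (9 + 8)*(-4) = 17*(-4) = -68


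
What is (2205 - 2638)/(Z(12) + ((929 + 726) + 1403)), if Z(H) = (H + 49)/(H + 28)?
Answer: -17320/122381 ≈ -0.14153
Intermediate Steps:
Z(H) = (49 + H)/(28 + H)
(2205 - 2638)/(Z(12) + ((929 + 726) + 1403)) = (2205 - 2638)/((49 + 12)/(28 + 12) + ((929 + 726) + 1403)) = -433/(61/40 + (1655 + 1403)) = -433/((1/40)*61 + 3058) = -433/(61/40 + 3058) = -433/122381/40 = -433*40/122381 = -17320/122381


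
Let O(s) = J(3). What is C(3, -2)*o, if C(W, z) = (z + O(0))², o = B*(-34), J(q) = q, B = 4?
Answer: -136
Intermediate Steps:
O(s) = 3
o = -136 (o = 4*(-34) = -136)
C(W, z) = (3 + z)² (C(W, z) = (z + 3)² = (3 + z)²)
C(3, -2)*o = (3 - 2)²*(-136) = 1²*(-136) = 1*(-136) = -136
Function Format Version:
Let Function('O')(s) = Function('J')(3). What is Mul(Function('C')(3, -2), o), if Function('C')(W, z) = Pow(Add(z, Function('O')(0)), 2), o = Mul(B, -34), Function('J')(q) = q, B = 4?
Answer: -136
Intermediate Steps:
Function('O')(s) = 3
o = -136 (o = Mul(4, -34) = -136)
Function('C')(W, z) = Pow(Add(3, z), 2) (Function('C')(W, z) = Pow(Add(z, 3), 2) = Pow(Add(3, z), 2))
Mul(Function('C')(3, -2), o) = Mul(Pow(Add(3, -2), 2), -136) = Mul(Pow(1, 2), -136) = Mul(1, -136) = -136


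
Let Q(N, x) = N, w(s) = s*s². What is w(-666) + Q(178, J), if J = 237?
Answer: -295408118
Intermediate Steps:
w(s) = s³
w(-666) + Q(178, J) = (-666)³ + 178 = -295408296 + 178 = -295408118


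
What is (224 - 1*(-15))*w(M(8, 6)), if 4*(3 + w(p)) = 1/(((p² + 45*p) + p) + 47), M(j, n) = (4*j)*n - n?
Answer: -123894493/172796 ≈ -717.00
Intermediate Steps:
M(j, n) = -n + 4*j*n (M(j, n) = 4*j*n - n = -n + 4*j*n)
w(p) = -3 + 1/(4*(47 + p² + 46*p)) (w(p) = -3 + 1/(4*(((p² + 45*p) + p) + 47)) = -3 + 1/(4*((p² + 46*p) + 47)) = -3 + 1/(4*(47 + p² + 46*p)))
(224 - 1*(-15))*w(M(8, 6)) = (224 - 1*(-15))*((-563 - 3312*(-1 + 4*8) - 12*36*(-1 + 4*8)²)/(4*(47 + (6*(-1 + 4*8))² + 46*(6*(-1 + 4*8))))) = (224 + 15)*((-563 - 3312*(-1 + 32) - 12*36*(-1 + 32)²)/(4*(47 + (6*(-1 + 32))² + 46*(6*(-1 + 32))))) = 239*((-563 - 3312*31 - 12*(6*31)²)/(4*(47 + (6*31)² + 46*(6*31)))) = 239*((-563 - 552*186 - 12*186²)/(4*(47 + 186² + 46*186))) = 239*((-563 - 102672 - 12*34596)/(4*(47 + 34596 + 8556))) = 239*((¼)*(-563 - 102672 - 415152)/43199) = 239*((¼)*(1/43199)*(-518387)) = 239*(-518387/172796) = -123894493/172796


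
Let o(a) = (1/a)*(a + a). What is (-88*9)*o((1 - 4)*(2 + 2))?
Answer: -1584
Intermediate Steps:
o(a) = 2 (o(a) = (2*a)/a = 2)
(-88*9)*o((1 - 4)*(2 + 2)) = -88*9*2 = -792*2 = -1584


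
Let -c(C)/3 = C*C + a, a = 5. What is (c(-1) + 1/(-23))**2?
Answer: 172225/529 ≈ 325.57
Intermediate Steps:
c(C) = -15 - 3*C**2 (c(C) = -3*(C*C + 5) = -3*(C**2 + 5) = -3*(5 + C**2) = -15 - 3*C**2)
(c(-1) + 1/(-23))**2 = ((-15 - 3*(-1)**2) + 1/(-23))**2 = ((-15 - 3*1) - 1/23)**2 = ((-15 - 3) - 1/23)**2 = (-18 - 1/23)**2 = (-415/23)**2 = 172225/529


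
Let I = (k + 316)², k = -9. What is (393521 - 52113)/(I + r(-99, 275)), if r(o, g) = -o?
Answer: 85352/23587 ≈ 3.6186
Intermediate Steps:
I = 94249 (I = (-9 + 316)² = 307² = 94249)
(393521 - 52113)/(I + r(-99, 275)) = (393521 - 52113)/(94249 - 1*(-99)) = 341408/(94249 + 99) = 341408/94348 = 341408*(1/94348) = 85352/23587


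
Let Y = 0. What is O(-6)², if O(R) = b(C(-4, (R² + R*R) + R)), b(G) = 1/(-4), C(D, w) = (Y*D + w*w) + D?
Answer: 1/16 ≈ 0.062500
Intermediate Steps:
C(D, w) = D + w² (C(D, w) = (0*D + w*w) + D = (0 + w²) + D = w² + D = D + w²)
b(G) = -¼
O(R) = -¼
O(-6)² = (-¼)² = 1/16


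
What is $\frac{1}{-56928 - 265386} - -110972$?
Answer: $\frac{35767829207}{322314} \approx 1.1097 \cdot 10^{5}$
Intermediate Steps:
$\frac{1}{-56928 - 265386} - -110972 = \frac{1}{-56928 - 265386} + 110972 = \frac{1}{-322314} + 110972 = - \frac{1}{322314} + 110972 = \frac{35767829207}{322314}$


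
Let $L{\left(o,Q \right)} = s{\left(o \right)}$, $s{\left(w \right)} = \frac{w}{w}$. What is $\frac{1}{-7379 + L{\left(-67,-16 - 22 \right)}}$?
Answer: $- \frac{1}{7378} \approx -0.00013554$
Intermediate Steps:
$s{\left(w \right)} = 1$
$L{\left(o,Q \right)} = 1$
$\frac{1}{-7379 + L{\left(-67,-16 - 22 \right)}} = \frac{1}{-7379 + 1} = \frac{1}{-7378} = - \frac{1}{7378}$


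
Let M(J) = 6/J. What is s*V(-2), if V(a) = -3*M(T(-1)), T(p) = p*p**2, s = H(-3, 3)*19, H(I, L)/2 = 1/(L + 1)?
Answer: 171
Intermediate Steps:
H(I, L) = 2/(1 + L) (H(I, L) = 2/(L + 1) = 2/(1 + L))
s = 19/2 (s = (2/(1 + 3))*19 = (2/4)*19 = (2*(1/4))*19 = (1/2)*19 = 19/2 ≈ 9.5000)
T(p) = p**3
V(a) = 18 (V(a) = -18/((-1)**3) = -18/(-1) = -18*(-1) = -3*(-6) = 18)
s*V(-2) = (19/2)*18 = 171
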